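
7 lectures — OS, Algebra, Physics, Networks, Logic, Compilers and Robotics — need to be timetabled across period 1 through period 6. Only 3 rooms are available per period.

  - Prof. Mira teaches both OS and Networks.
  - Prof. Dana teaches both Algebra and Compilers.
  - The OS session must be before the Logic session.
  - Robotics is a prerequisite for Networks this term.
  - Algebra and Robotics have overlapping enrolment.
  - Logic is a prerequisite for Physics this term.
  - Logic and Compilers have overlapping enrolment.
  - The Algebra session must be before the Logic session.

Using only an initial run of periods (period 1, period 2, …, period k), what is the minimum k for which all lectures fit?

The precedence chain requires at least 3 distinct periods.
With at most 3 per period and 7 lectures, at least 3 periods are needed.
3 works (last occupied period: period 3): for example Physics=period 3, OS=period 1, Logic=period 2, Robotics=period 2, Algebra=period 1, Compilers=period 3, Networks=period 3.

3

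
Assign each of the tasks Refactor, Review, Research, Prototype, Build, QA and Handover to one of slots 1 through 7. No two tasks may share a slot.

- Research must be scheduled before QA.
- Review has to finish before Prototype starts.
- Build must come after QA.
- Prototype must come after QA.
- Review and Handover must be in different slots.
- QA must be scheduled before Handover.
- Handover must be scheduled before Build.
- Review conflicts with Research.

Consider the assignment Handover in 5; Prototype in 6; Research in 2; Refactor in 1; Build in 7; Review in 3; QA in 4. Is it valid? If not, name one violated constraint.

QA must be scheduled before Handover — holds.
Handover must be scheduled before Build — holds.
Review has to finish before Prototype starts — holds.
Review conflicts with Research — holds.
Research must be scheduled before QA — holds.
Build must come after QA — holds.
Review and Handover must be in different slots — holds.
Prototype must come after QA — holds.
No two tasks may share a slot — holds.

Yes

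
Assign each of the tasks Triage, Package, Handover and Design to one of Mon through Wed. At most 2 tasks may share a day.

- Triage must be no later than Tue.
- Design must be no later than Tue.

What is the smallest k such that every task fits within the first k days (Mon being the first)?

With at most 2 per day and 4 tasks, at least 2 days are needed.
2 works (last occupied day: Tue): for example Triage in Mon, Handover in Tue, Package in Mon, Design in Tue.

2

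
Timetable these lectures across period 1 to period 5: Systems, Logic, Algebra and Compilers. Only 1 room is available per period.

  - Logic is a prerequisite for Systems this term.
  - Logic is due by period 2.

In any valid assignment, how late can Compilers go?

Compilers at period 5 is achievable: Compilers in period 5, Logic in period 1, Algebra in period 3, Systems in period 2.

period 5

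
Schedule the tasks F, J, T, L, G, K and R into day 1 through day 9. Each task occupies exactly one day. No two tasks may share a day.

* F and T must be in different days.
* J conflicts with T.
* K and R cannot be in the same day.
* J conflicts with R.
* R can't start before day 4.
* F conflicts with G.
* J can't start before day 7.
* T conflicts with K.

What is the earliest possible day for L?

day 1

L at day 1 is achievable: F -> day 2; L -> day 1; K -> day 6; R -> day 4; T -> day 3; G -> day 5; J -> day 7.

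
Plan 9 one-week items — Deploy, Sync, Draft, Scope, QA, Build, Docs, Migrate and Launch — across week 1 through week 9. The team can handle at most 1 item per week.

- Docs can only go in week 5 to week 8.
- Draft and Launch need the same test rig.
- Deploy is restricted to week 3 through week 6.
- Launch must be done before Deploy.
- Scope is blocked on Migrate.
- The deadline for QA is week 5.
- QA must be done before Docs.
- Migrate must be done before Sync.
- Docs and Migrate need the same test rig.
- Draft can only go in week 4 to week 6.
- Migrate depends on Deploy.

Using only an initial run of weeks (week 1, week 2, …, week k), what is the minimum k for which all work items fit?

9 weeks

The precedence chain requires at least 4 distinct weeks.
With at most 1 per week and 9 work items, at least 9 weeks are needed.
Docs can't be placed before week 5, so the schedule must run through at least week 5.
9 works (last occupied week: week 9): for example Migrate=week 6; Scope=week 8; Deploy=week 3; Launch=week 2; QA=week 1; Build=week 9; Draft=week 4; Docs=week 5; Sync=week 7.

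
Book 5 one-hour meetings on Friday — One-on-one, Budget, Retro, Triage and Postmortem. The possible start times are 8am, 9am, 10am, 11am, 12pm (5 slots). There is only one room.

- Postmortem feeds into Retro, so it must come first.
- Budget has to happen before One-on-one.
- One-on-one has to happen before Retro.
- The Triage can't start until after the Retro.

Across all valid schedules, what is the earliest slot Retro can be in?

Precedence pushes Retro to at least 10am; downstream work caps Retro at 11am.
Retro at 11am is achievable: Budget=8am; Triage=12pm; Postmortem=10am; One-on-one=9am; Retro=11am.
Nothing earlier works — the capacity limit rule out every slot before 11am.

11am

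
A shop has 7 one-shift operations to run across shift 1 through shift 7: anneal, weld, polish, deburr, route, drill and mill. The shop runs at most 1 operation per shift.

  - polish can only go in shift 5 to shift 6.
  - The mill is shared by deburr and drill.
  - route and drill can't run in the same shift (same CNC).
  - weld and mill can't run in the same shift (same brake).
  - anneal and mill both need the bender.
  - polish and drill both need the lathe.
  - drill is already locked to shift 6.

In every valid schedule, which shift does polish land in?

shift 5

polish's window is shift 5–shift 6.
drill is fixed at shift 6, and polish can't share a shift with drill.
So polish must be shift 5.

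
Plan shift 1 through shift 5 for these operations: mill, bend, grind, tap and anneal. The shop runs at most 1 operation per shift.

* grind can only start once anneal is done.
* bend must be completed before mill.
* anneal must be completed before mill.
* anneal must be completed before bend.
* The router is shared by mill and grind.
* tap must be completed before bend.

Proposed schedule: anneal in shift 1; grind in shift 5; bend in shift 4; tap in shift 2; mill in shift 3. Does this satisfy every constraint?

No. bend must be completed before mill is not satisfied.

anneal must be completed before bend — holds.
The shop runs at most 1 operation per shift — holds.
bend must be completed before mill — violated.
The router is shared by mill and grind — holds.
tap must be completed before bend — holds.
grind can only start once anneal is done — holds.
anneal must be completed before mill — holds.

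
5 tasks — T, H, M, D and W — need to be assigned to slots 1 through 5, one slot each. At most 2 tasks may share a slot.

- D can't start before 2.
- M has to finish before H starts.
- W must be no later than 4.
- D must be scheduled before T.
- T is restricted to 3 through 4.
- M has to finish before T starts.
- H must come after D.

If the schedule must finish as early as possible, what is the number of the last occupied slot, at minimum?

The precedence chain requires at least 2 distinct slots.
With at most 2 per slot and 5 tasks, at least 3 slots are needed.
T can't be placed before 3, so the schedule must run through at least slot 3.
3 works (last occupied slot: 3): for example H in 3; T in 3; W in 1; D in 2; M in 1.

3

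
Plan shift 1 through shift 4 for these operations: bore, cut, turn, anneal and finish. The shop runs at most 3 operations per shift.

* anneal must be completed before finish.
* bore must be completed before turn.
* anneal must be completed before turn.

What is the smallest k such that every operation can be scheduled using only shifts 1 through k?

The precedence chain requires at least 2 distinct shifts.
With at most 3 per shift and 5 operations, at least 2 shifts are needed.
2 works (last occupied shift: shift 2): for example turn -> shift 2; finish -> shift 2; anneal -> shift 1; cut -> shift 1; bore -> shift 1.

2 shifts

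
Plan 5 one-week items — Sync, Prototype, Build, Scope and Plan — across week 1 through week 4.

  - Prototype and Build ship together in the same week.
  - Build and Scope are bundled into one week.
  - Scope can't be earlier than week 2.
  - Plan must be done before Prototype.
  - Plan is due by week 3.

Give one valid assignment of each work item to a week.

Build -> week 2, Scope -> week 2, Plan -> week 1, Prototype -> week 2, Sync -> week 1

Checking: Plan(week 1) before Prototype(week 2); Build = Scope = week 2; Prototype = Build = week 2; Scope=week 2 in [week 2,week 4]; Plan=week 1 in [week 1,week 3].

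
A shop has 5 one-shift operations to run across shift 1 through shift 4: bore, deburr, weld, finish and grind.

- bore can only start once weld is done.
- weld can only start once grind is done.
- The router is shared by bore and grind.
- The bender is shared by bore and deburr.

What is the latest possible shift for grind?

Downstream work caps grind at shift 2.
grind at shift 2 is achievable: bore in shift 4; weld in shift 3; finish in shift 1; deburr in shift 1; grind in shift 2.

shift 2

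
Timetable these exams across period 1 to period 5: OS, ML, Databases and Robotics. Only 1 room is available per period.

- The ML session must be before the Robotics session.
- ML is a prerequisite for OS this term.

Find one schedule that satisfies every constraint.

OS in period 2; Robotics in period 3; Databases in period 4; ML in period 1

Checking: ML(period 1) before OS(period 2); ML(period 1) before Robotics(period 3); max 1 per period (cap 1).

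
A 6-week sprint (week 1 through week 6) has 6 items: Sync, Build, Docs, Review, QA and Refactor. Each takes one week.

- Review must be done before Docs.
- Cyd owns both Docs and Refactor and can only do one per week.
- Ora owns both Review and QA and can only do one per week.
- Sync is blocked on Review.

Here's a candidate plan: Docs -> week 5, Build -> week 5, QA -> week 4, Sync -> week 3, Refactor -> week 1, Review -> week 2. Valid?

Cyd owns both Docs and Refactor and can only do one per week — holds.
Ora owns both Review and QA and can only do one per week — holds.
Sync is blocked on Review — holds.
Review must be done before Docs — holds.

Yes, all constraints hold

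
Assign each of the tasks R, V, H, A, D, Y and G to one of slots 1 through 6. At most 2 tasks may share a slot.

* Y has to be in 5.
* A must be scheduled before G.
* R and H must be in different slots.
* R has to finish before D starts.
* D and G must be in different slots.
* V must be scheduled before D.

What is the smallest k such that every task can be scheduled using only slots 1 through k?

5

The precedence chain requires at least 2 distinct slots.
With at most 2 per slot and 7 tasks, at least 4 slots are needed.
Y can't be placed before 5, so the schedule must run through at least slot 5.
5 works (last occupied slot: 5): for example R -> 1; D -> 2; A -> 2; H -> 3; Y -> 5; V -> 1; G -> 3.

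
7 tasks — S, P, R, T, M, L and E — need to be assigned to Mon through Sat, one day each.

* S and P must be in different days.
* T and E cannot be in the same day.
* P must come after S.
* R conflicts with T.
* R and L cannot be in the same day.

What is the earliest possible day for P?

Precedence pushes P to at least Tue.
P at Tue is achievable: T=Tue; R=Mon; S=Mon; P=Tue; L=Tue; M=Mon; E=Mon.

Tue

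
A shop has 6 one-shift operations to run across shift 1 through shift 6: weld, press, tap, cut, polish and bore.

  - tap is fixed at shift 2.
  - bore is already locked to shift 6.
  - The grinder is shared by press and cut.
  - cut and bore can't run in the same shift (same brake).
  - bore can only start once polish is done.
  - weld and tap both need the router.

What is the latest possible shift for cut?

shift 5

cut at shift 5 is achievable: weld in shift 1, polish in shift 1, tap in shift 2, press in shift 1, cut in shift 5, bore in shift 6.
Nothing later works — the conflict constraints rule out every shift after shift 5.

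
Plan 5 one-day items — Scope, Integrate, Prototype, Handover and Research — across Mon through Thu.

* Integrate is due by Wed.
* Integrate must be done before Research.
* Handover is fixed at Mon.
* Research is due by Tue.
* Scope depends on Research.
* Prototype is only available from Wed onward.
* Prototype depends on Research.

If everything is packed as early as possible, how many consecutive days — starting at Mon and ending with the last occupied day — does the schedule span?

The precedence chain requires at least 3 distinct days.
3 works (last occupied day: Wed): for example Handover=Mon, Scope=Wed, Prototype=Wed, Research=Tue, Integrate=Mon.

3 days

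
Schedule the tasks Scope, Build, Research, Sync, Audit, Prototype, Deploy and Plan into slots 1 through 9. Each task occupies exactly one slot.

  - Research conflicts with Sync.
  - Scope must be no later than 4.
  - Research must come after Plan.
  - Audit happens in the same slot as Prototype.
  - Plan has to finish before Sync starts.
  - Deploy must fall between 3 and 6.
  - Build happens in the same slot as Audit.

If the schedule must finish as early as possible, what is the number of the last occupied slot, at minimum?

3

The precedence chain requires at least 2 distinct slots.
Deploy can't be placed before 3, so the schedule must run through at least slot 3.
3 works (last occupied slot: 3): for example Audit=1; Plan=1; Build=1; Scope=1; Prototype=1; Research=2; Deploy=3; Sync=3.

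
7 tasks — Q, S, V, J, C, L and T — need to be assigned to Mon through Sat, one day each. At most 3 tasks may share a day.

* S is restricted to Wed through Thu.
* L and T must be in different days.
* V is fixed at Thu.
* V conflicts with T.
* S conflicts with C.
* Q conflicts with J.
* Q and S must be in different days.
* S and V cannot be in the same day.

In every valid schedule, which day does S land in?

Wed

S's window is Wed–Thu.
V is fixed at Thu, and S can't share a day with V.
So S must be Wed.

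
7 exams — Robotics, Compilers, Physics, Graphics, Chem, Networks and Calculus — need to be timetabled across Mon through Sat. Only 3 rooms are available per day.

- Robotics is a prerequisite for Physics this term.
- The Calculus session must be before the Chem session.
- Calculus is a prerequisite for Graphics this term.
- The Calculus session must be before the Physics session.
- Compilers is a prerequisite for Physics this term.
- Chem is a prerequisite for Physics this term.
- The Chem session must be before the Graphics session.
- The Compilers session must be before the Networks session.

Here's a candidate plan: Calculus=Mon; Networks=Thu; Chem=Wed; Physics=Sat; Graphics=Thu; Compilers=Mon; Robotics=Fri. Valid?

Calculus is a prerequisite for Graphics this term — holds.
Chem is a prerequisite for Physics this term — holds.
Only 3 rooms are available per day — holds.
The Compilers session must be before the Networks session — holds.
Compilers is a prerequisite for Physics this term — holds.
The Chem session must be before the Graphics session — holds.
The Calculus session must be before the Chem session — holds.
Robotics is a prerequisite for Physics this term — holds.
The Calculus session must be before the Physics session — holds.

Valid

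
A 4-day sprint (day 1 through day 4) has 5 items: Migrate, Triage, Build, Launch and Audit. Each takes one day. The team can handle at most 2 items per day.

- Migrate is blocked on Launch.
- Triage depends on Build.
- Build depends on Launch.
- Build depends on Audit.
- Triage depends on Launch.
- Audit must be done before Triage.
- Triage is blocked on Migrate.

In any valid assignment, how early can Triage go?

day 3

Precedence pushes Triage to at least day 3.
Triage at day 3 is achievable: Triage in day 3; Build in day 2; Audit in day 1; Launch in day 1; Migrate in day 2.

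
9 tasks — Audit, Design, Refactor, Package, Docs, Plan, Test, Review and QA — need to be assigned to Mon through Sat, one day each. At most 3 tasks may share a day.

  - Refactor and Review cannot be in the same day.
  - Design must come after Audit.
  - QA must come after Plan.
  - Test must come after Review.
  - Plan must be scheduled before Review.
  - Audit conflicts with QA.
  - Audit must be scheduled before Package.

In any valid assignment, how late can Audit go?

Fri

Downstream work caps Audit at Fri.
Audit at Fri is achievable: Refactor=Mon; Test=Wed; Audit=Fri; QA=Tue; Design=Sat; Package=Sat; Review=Tue; Docs=Mon; Plan=Mon.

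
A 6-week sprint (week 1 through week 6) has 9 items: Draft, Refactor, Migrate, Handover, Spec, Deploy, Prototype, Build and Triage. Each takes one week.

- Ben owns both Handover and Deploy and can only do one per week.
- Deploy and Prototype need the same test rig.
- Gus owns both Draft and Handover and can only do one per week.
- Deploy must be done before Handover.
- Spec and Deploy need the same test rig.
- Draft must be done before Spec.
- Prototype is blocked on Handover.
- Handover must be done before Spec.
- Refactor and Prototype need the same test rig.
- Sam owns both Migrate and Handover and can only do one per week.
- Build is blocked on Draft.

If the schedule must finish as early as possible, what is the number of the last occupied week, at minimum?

The precedence chain requires at least 3 distinct weeks.
3 works (last occupied week: week 3): for example Build=week 2; Refactor=week 1; Draft=week 1; Triage=week 1; Deploy=week 1; Spec=week 3; Migrate=week 1; Prototype=week 3; Handover=week 2.

3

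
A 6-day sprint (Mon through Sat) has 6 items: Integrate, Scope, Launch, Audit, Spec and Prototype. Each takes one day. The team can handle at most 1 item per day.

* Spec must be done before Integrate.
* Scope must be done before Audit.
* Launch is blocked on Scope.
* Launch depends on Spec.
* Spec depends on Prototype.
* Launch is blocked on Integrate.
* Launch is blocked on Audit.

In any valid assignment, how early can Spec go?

Tue

Precedence pushes Spec to at least Tue; downstream work caps Spec at Thu.
Spec at Tue is achievable: Launch -> Sat, Prototype -> Mon, Scope -> Thu, Integrate -> Wed, Audit -> Fri, Spec -> Tue.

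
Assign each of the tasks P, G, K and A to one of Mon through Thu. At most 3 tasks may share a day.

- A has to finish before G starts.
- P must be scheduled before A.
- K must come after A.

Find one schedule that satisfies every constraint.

G in Wed; A in Tue; P in Mon; K in Wed

Checking: A(Tue) before K(Wed); P(Mon) before A(Tue); A(Tue) before G(Wed); max 2 per day (cap 3).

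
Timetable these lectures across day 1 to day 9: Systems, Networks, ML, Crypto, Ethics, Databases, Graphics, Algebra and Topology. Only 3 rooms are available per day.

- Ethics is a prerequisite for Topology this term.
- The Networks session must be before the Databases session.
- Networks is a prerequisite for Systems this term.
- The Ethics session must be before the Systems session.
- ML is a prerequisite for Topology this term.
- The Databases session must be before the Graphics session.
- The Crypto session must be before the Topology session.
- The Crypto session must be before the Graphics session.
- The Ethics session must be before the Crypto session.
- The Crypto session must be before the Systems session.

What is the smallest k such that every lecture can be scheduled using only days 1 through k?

3

The precedence chain requires at least 3 distinct days.
With at most 3 per day and 9 lectures, at least 3 days are needed.
3 works (last occupied day: day 3): for example Systems=day 3, Topology=day 3, ML=day 1, Ethics=day 1, Networks=day 1, Algebra=day 2, Databases=day 2, Graphics=day 3, Crypto=day 2.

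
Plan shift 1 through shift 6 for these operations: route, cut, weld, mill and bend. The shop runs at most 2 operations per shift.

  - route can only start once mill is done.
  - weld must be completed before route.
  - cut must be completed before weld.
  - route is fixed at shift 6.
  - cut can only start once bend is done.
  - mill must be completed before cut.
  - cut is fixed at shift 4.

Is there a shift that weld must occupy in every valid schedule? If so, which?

cut is fixed at shift 4 and must come before weld, so weld is at least shift 5.
route is fixed at shift 6 and must come after weld, so weld is at most shift 5.
So weld must be shift 5.

shift 5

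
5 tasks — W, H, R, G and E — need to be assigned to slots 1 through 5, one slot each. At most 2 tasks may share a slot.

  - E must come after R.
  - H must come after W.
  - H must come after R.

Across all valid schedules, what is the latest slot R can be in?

4

Downstream work caps R at 4.
R at 4 is achievable: E in 5, G in 1, W in 1, H in 5, R in 4.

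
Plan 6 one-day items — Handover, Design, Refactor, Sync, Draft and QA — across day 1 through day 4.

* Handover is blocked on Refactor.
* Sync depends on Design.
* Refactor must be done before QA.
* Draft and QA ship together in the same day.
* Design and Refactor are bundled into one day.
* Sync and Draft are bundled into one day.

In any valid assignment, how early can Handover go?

Precedence pushes Handover to at least day 2.
Handover at day 2 is achievable: QA=day 2; Refactor=day 1; Sync=day 2; Draft=day 2; Handover=day 2; Design=day 1.

day 2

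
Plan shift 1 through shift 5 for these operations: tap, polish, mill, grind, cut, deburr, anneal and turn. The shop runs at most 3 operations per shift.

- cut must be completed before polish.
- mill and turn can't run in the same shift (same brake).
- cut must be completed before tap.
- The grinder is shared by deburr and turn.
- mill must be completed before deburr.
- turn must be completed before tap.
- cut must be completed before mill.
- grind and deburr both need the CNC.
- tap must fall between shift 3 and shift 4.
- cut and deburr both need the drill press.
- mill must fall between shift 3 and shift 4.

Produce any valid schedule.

polish=shift 2; tap=shift 3; grind=shift 1; deburr=shift 4; anneal=shift 2; mill=shift 3; cut=shift 1; turn=shift 1

Checking: cut(shift 1) before polish(shift 2); cut(shift 1) before mill(shift 3); turn(shift 1) before tap(shift 3); mill(shift 3) before deburr(shift 4); cut(shift 1) before tap(shift 3); mill(shift 3) != turn(shift 1); grind(shift 1) != deburr(shift 4); deburr(shift 4) != turn(shift 1); cut(shift 1) != deburr(shift 4); tap=shift 3 in [shift 3,shift 4]; mill=shift 3 in [shift 3,shift 4]; max 3 per shift (cap 3).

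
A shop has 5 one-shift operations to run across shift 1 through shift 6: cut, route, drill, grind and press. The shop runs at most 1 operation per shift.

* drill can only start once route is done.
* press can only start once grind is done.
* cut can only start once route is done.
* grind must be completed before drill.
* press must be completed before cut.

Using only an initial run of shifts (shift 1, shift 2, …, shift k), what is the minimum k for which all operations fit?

5

The precedence chain requires at least 3 distinct shifts.
With at most 1 per shift and 5 operations, at least 5 shifts are needed.
5 works (last occupied shift: shift 5): for example drill -> shift 5; press -> shift 3; route -> shift 1; grind -> shift 2; cut -> shift 4.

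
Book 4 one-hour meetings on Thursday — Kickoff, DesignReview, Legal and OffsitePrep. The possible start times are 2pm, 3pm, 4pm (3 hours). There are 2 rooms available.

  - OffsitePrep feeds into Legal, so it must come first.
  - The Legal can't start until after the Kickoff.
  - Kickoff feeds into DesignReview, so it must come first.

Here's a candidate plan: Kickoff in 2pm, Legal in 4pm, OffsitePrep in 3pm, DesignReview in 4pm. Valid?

OffsitePrep feeds into Legal, so it must come first — holds.
There are 2 rooms available — holds.
The Legal can't start until after the Kickoff — holds.
Kickoff feeds into DesignReview, so it must come first — holds.

Valid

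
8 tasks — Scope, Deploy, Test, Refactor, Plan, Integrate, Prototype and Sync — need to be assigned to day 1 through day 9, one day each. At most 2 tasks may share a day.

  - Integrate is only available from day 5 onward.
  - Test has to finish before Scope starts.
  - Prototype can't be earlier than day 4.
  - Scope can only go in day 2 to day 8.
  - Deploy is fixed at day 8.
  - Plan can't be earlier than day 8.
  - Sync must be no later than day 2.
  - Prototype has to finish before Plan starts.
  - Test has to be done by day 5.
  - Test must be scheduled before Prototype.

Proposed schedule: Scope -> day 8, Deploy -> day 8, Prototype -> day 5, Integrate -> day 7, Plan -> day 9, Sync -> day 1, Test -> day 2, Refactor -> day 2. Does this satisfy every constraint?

Valid

Integrate is only available from day 5 onward — holds.
Prototype can't be earlier than day 4 — holds.
Sync must be no later than day 2 — holds.
Scope can only go in day 2 to day 8 — holds.
Test has to be done by day 5 — holds.
At most 2 tasks may share a day — holds.
Deploy is fixed at day 8 — holds.
Prototype has to finish before Plan starts — holds.
Plan can't be earlier than day 8 — holds.
Test must be scheduled before Prototype — holds.
Test has to finish before Scope starts — holds.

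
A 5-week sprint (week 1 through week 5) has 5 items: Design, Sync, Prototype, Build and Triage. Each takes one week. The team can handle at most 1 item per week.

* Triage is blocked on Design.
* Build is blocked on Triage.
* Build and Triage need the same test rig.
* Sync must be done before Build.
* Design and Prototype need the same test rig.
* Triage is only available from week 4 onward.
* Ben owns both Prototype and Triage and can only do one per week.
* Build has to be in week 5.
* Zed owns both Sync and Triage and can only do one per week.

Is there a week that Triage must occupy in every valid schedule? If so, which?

week 4

Triage's window is week 4–week 5.
Build is fixed at week 5, and Triage can't share a week with Build.
So Triage must be week 4.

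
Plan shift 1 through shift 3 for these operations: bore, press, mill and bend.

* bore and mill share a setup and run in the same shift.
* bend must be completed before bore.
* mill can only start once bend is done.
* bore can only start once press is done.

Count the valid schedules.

5

Splitting on bore: it can be shift 2 (1), shift 3 (4). Listing each branch's schedules as (press, mill, bend) by shift number:
bore=shift 2: (1,2,1) — 1.
bore=shift 3: (1,3,1) (1,3,2) (2,3,1) (2,3,2) — 4.
Summing: 1 + 4 = 5.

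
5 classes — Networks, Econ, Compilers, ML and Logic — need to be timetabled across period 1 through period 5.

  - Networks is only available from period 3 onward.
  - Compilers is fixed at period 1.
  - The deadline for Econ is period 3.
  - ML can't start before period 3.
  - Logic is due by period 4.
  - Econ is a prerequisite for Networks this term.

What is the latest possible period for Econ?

period 3

Econ's own window allows nothing later than period 3.
Econ at period 3 is achievable: Compilers -> period 1, Logic -> period 1, Econ -> period 3, ML -> period 3, Networks -> period 4.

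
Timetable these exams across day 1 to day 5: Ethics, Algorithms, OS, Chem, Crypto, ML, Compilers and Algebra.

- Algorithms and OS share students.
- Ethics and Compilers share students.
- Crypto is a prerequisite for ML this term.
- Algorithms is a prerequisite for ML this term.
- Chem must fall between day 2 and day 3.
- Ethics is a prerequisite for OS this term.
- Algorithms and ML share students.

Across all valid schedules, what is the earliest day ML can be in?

Precedence pushes ML to at least day 2.
ML at day 2 is achievable: Chem -> day 2; Compilers -> day 2; OS -> day 2; Crypto -> day 1; Algorithms -> day 1; Ethics -> day 1; Algebra -> day 1; ML -> day 2.

day 2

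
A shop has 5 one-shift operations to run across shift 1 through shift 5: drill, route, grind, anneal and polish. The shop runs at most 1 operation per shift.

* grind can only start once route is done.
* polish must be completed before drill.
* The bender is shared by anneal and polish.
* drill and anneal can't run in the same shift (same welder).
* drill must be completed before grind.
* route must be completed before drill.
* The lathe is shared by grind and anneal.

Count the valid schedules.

Splitting on drill: it can be shift 3 (4), shift 4 (6). Listing each branch's schedules as (route, grind, anneal, polish) by shift number:
drill=shift 3: (1,4,5,2) (1,5,4,2) (2,4,5,1) (2,5,4,1) — 4.
drill=shift 4: (1,5,2,3) (1,5,3,2) (2,5,1,3) (2,5,3,1) (3,5,1,2) (3,5,2,1) — 6.
Summing: 4 + 6 = 10.

10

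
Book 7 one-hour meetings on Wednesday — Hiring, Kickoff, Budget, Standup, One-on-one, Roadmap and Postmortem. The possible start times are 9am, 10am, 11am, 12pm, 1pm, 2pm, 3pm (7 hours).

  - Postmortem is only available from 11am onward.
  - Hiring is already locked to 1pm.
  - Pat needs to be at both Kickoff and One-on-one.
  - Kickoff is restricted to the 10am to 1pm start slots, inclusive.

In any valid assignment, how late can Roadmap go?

3pm

Roadmap at 3pm is achievable: Standup in 9am, One-on-one in 9am, Kickoff in 10am, Hiring in 1pm, Roadmap in 3pm, Postmortem in 11am, Budget in 9am.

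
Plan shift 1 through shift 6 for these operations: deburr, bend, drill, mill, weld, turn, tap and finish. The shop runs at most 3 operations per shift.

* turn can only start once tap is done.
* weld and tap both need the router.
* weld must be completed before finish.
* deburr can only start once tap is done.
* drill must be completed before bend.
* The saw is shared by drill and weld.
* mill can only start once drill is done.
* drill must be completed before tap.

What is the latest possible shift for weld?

shift 5

Downstream work caps weld at shift 5.
weld at shift 5 is achievable: deburr=shift 3, bend=shift 2, turn=shift 3, weld=shift 5, mill=shift 2, drill=shift 1, tap=shift 2, finish=shift 6.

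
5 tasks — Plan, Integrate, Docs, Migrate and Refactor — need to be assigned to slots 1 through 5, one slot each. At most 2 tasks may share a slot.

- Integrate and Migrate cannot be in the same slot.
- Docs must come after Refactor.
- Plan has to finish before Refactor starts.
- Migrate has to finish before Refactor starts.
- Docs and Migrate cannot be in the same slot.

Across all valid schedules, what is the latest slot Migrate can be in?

3

Downstream work caps Migrate at 3.
Migrate at 3 is achievable: Migrate=3, Docs=5, Refactor=4, Integrate=1, Plan=1.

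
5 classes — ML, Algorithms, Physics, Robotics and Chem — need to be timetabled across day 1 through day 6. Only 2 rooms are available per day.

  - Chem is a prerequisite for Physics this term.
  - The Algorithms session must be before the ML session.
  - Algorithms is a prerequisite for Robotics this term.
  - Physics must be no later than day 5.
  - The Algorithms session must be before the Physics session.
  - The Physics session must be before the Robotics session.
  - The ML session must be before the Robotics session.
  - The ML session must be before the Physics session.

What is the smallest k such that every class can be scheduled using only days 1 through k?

4

The precedence chain requires at least 4 distinct days.
With at most 2 per day and 5 classes, at least 3 days are needed.
4 works (last occupied day: day 4): for example Robotics -> day 4; Physics -> day 3; Algorithms -> day 1; ML -> day 2; Chem -> day 1.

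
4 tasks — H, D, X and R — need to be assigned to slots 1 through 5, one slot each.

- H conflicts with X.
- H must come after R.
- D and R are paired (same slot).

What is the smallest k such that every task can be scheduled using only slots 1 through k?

The precedence chain requires at least 2 distinct slots.
2 works (last occupied slot: 2): for example D in 1, R in 1, H in 2, X in 1.

2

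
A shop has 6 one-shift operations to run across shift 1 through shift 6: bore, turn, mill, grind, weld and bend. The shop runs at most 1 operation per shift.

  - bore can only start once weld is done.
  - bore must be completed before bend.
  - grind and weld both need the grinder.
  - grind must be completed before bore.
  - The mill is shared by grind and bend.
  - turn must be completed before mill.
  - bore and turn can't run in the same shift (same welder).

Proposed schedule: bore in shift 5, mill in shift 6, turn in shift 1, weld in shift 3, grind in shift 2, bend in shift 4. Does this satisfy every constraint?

No — it violates: bore must be completed before bend

bore must be completed before bend — violated.
The mill is shared by grind and bend — holds.
grind must be completed before bore — holds.
bore and turn can't run in the same shift (same welder) — holds.
The shop runs at most 1 operation per shift — holds.
bore can only start once weld is done — holds.
grind and weld both need the grinder — holds.
turn must be completed before mill — holds.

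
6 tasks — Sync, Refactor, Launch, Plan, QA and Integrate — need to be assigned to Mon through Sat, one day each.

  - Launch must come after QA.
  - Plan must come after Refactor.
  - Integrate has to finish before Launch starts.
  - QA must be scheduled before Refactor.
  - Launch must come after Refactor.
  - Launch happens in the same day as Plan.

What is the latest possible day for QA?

Downstream work caps QA at Thu.
QA at Thu is achievable: Integrate -> Mon; Launch -> Sat; Refactor -> Fri; Plan -> Sat; QA -> Thu; Sync -> Mon.

Thu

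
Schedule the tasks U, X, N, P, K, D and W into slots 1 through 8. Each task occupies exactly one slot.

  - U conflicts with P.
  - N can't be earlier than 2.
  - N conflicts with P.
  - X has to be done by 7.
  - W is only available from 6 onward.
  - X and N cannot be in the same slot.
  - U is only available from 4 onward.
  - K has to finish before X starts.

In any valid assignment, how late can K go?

Downstream work caps K at 6.
K at 6 is achievable: N=2, K=6, U=4, P=1, W=6, X=7, D=1.

6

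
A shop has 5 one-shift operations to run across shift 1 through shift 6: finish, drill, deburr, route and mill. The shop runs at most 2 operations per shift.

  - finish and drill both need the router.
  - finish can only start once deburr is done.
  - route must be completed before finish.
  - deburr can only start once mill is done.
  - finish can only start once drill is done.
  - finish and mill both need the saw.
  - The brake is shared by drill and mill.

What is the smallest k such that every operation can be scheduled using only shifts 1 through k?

3

The precedence chain requires at least 3 distinct shifts.
With at most 2 per shift and 5 operations, at least 3 shifts are needed.
3 works (last occupied shift: shift 3): for example drill=shift 2, mill=shift 1, deburr=shift 2, route=shift 1, finish=shift 3.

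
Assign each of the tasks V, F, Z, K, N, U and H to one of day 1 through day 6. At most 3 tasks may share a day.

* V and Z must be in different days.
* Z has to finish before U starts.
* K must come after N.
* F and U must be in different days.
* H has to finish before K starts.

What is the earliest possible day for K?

day 2

Precedence pushes K to at least day 2.
K at day 2 is achievable: U in day 2, N in day 1, V in day 2, F in day 3, Z in day 1, K in day 2, H in day 1.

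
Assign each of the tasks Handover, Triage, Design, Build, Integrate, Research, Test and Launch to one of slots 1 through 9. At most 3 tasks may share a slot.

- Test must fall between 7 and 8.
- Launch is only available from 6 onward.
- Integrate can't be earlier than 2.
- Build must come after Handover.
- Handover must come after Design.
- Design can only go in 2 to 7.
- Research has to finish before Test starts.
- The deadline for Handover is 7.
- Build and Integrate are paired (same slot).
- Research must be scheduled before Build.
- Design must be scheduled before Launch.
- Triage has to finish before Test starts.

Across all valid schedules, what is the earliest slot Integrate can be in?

4

Integrate is available from 2; Integrate must be in the same slot as Build, which can't be before 4, so Integrate is at least 4.
Integrate at 4 is achievable: Triage in 1; Launch in 6; Design in 2; Build in 4; Integrate in 4; Test in 7; Handover in 3; Research in 1.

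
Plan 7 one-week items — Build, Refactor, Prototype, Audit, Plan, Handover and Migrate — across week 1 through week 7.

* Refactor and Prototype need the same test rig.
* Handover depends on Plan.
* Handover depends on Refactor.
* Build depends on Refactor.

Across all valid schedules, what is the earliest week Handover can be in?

Precedence pushes Handover to at least week 2.
Handover at week 2 is achievable: Migrate=week 1, Build=week 2, Prototype=week 2, Handover=week 2, Plan=week 1, Refactor=week 1, Audit=week 1.

week 2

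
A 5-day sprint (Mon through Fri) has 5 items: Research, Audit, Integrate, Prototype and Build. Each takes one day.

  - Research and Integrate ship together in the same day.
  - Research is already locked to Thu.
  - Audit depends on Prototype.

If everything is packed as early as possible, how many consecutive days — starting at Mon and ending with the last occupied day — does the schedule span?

The precedence chain requires at least 2 distinct days.
Research can't be placed before Thu — that is day 4 counting from Mon — so the schedule must run through at least 4 days.
4 works (last occupied day: Thu): for example Integrate -> Thu; Audit -> Tue; Build -> Mon; Prototype -> Mon; Research -> Thu.

4 days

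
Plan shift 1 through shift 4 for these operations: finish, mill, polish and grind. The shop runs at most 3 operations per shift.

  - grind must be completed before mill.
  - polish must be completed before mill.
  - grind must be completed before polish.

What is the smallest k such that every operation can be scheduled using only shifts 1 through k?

3 shifts

The precedence chain requires at least 3 distinct shifts.
With at most 3 per shift and 4 operations, at least 2 shifts are needed.
3 works (last occupied shift: shift 3): for example grind in shift 1; mill in shift 3; finish in shift 1; polish in shift 2.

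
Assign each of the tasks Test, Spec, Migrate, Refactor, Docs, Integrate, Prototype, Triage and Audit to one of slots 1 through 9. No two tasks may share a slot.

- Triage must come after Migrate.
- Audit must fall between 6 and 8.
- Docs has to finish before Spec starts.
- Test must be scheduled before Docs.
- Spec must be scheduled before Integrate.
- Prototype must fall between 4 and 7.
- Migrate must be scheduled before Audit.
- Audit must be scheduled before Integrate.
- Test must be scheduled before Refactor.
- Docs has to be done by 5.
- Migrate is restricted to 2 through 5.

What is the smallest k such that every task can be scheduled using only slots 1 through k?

9

The precedence chain requires at least 4 distinct slots.
With at most 1 per slot and 9 tasks, at least 9 slots are needed.
Propagating the time windows through the other constraints, Integrate can't land before 7, so the schedule must run through at least slot 7.
9 works (last occupied slot: 9): for example Refactor=8, Test=1, Migrate=2, Audit=6, Prototype=4, Docs=3, Integrate=7, Spec=5, Triage=9.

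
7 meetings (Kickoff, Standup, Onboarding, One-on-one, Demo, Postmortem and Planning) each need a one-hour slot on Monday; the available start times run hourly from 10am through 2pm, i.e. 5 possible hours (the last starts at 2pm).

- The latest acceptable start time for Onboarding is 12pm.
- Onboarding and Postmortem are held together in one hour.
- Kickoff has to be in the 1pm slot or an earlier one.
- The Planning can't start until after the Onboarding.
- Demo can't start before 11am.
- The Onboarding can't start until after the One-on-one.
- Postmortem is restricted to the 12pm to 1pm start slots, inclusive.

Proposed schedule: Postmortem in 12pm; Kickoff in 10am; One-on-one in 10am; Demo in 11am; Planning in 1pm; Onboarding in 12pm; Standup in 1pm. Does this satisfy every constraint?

Demo can't start before 11am — holds.
The Onboarding can't start until after the One-on-one — holds.
Postmortem is restricted to the 12pm to 1pm start slots, inclusive — holds.
The Planning can't start until after the Onboarding — holds.
Kickoff has to be in the 1pm slot or an earlier one — holds.
The latest acceptable start time for Onboarding is 12pm — holds.
Onboarding and Postmortem are held together in one hour — holds.

Yes, all constraints hold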